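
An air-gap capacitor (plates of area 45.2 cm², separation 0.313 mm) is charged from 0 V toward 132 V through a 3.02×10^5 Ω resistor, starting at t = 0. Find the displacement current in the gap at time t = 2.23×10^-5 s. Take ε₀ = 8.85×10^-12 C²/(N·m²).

C = ε₀A/d = (8.85×10^-12)(4.52×10^-3)/(3.13×10^-4) = 1.278×10^-10 F, so τ = RC = 3.860×10^-5 s.
The conduction current is I(t) = (V₀/R) e^(−t/τ), and the displacement current between the plates equals it.
t/τ = 0.5777; I_d = (132/3.02×10^5) · e^(−0.5777) = (4.371×10^-4)(0.5612) = 2.45×10^-4 A.

2.45×10^-4 A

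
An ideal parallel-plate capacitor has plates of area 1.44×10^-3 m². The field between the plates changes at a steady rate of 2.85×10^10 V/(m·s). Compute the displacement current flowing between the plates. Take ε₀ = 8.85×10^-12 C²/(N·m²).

3.63×10^-4 A

With a uniform field, Φ_E = EA, so I_d = ε₀ A dE/dt = 3.63×10^-4 A.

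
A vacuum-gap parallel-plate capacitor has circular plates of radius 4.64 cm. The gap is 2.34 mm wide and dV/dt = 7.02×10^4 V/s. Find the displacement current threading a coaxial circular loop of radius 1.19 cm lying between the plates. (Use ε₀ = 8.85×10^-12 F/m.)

1.18×10^-7 A

dE/dt = (dV/dt)/d = 3.000×10^7 V/(m·s); I_d = ε₀(πR²)(dE/dt) = (8.85×10^-12)(6.764×10^-3)(3.000×10^7) = 1.796×10^-6 A.
Since J_d is uniform, the enclosed fraction is (r/R)² = 0.06577, giving I_d,enc = 1.18×10^-7 A.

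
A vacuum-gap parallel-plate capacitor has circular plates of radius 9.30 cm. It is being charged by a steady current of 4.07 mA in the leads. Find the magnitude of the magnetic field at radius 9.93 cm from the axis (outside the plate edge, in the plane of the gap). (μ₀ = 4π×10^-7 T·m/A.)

8.20×10^-9 T

No conduction current crosses the gap, so I_d there equals the 4.07×10^-3 A in the leads.
Outside the plates the loop encloses all of I_d, so B·2πr = μ₀ I_d and B = 8.20×10^-9 T.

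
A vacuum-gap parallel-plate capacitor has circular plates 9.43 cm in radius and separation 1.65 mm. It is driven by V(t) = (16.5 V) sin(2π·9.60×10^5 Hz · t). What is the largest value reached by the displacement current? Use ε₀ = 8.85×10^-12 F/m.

C = ε₀A/d = (8.85×10^-12)(0.02794)/(1.65×10^-3) = 1.499×10^-10 F; ω = 2πf = 6.032×10^6 rad/s.
I_d = C dV/dt, so |I_d|_max = C V₀ ω = (1.499×10^-10)(16.5)(6.032×10^6) = 0.0149 A.

0.0149 A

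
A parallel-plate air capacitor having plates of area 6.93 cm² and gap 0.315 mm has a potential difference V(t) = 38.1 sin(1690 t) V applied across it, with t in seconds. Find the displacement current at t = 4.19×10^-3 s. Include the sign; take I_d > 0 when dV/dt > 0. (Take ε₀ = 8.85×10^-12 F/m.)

8.75×10^-7 A

dE/dt = (V₀ω/d)·cos(ωt) with ωt = 7.0811 rad: (38.1)(1690)(0.6982)/(3.15×10^-4) = 1.427×10^8 V/(m·s).
I_d = ε₀ A dE/dt = (8.85×10^-12)(6.93×10^-4)(1.427×10^8) = 8.75×10^-7 A.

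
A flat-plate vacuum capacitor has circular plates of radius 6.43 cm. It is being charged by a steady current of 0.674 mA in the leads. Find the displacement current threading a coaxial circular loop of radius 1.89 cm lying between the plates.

5.82×10^-5 A

No conduction current crosses the gap, so I_d there equals the 6.74×10^-4 A in the leads.
Since J_d is uniform, the enclosed fraction is (r/R)² = 0.08640, giving I_d,enc = 5.82×10^-5 A.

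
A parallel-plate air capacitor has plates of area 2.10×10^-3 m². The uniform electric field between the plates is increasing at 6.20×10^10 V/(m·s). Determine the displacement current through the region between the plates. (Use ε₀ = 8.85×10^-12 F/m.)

With a uniform field, Φ_E = EA, so I_d = ε₀ A dE/dt = 1.15×10^-3 A.

1.15×10^-3 A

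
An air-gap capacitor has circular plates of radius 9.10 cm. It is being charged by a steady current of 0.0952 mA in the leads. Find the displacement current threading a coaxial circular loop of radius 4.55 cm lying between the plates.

No conduction current crosses the gap, so I_d there equals the 9.52×10^-5 A in the leads.
Through an area πr² the displacement current is I_d·(πr²/πR²) = I_d (r/R)² = 2.38×10^-5 A.

2.38×10^-5 A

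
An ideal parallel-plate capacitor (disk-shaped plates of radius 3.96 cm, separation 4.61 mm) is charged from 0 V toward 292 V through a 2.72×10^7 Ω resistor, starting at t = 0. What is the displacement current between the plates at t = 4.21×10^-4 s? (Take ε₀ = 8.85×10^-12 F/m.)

2.09×10^-6 A

With C = ε₀A/d = (8.85×10^-12)(4.927×10^-3)/(4.61×10^-3) = 9.459×10^-12 F, the time constant is τ = RC = 2.573×10^-4 s, so t/τ = 1.636 and e^(−t/τ) = 0.1948.
I_d = I_cond = (V₀/R) e^(−t/τ) = (1.074×10^-5)(0.1948) = 2.09×10^-6 A.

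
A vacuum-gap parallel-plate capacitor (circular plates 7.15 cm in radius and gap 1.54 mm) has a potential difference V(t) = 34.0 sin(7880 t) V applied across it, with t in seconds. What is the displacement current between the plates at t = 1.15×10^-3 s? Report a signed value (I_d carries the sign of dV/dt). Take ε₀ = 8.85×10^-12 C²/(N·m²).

-2.31×10^-5 A

dV/dt = (34.0)(7880)·cos(9.062) = -2.505×10^5 V/s.
I_d = C dV/dt with C = ε₀A/d = (8.85×10^-12)(0.01606)/(1.54×10^-3) = 9.229×10^-11 F, so I_d = (9.229×10^-11)(-2.505×10^5) = -2.31×10^-5 A.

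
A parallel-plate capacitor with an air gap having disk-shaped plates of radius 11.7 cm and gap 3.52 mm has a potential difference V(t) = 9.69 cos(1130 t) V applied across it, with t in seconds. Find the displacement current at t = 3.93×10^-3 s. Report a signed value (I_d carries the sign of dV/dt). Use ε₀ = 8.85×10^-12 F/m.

1.14×10^-6 A

C = ε₀A/d = (8.85×10^-12)(0.04301)/(3.52×10^-3) = 1.081×10^-10 F. dV/dt = V₀ω·−sin(ωt); at ωt = 4.4409 rad this factor is 0.9634.
I_d = C dV/dt = (1.081×10^-10)(9.69)(1130)(0.9634) = 1.14×10^-6 A.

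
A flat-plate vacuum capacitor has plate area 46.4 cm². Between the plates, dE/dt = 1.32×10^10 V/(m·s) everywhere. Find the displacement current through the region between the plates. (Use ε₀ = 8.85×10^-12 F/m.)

5.42×10^-4 A

I_d = ε₀ A (dE/dt) = (8.85×10^-12)(4.64×10^-3 m²)(1.32×10^10) = 5.42×10^-4 A.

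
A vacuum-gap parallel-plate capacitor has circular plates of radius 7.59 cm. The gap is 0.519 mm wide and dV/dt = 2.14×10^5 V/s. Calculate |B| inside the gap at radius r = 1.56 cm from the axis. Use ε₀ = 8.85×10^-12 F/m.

3.58×10^-11 T

dE/dt = (dV/dt)/d = 4.123×10^8 V/(m·s); I_d = ε₀(πR²)(dE/dt) = (8.85×10^-12)(0.01810)(4.123×10^8) = 6.604×10^-5 A.
For r < R the Ampère–Maxwell law gives B(2πr) = μ₀ I_d (r²/R²), so B = μ₀ I_d r/(2πR²) = (4π×10^-7)(6.604×10^-5)(0.0156)/(2π·0.0759²) = 3.58×10^-11 T.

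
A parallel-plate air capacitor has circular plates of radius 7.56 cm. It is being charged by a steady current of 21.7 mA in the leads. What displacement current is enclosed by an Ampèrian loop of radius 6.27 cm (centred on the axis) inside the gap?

Between the plates the displacement current equals the wire current: I_d = 21.7 mA = 0.0217 A.
Through an area πr² the displacement current is I_d·(πr²/πR²) = I_d (r/R)² = 0.0149 A.

0.0149 A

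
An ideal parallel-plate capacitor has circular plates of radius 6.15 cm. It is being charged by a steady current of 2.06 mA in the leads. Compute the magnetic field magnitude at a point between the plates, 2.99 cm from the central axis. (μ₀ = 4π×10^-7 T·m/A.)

3.26×10^-9 T

No conduction current crosses the gap, so I_d there equals the 2.06×10^-3 A in the leads.
For r < R the Ampère–Maxwell law gives B(2πr) = μ₀ I_d (r²/R²), so B = μ₀ I_d r/(2πR²) = (4π×10^-7)(2.06×10^-3)(0.0299)/(2π·0.0615²) = 3.26×10^-9 T.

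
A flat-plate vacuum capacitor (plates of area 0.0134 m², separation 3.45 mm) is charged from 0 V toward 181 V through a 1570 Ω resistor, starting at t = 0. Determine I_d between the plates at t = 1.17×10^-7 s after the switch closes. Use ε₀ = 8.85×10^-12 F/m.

0.0132 A

C = ε₀A/d = (8.85×10^-12)(0.0134)/(3.45×10^-3) = 3.437×10^-11 F and τ = RC = 5.396×10^-8 s. I_d in the gap equals the RC charging current.
I_d(t) = (V₀/R) e^(−t/τ) = 0.1153 · e^(−2.168) = 0.0132 A.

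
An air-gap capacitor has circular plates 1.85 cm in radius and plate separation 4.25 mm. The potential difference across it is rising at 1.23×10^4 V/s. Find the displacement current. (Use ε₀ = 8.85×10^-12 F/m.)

2.75×10^-8 A

C = ε₀A/d = (8.85×10^-12)(1.075×10^-3)/(4.25×10^-3) = 2.239×10^-12 F.
I_d = C dV/dt = (2.239×10^-12)(1.23×10^4) = 2.75×10^-8 A.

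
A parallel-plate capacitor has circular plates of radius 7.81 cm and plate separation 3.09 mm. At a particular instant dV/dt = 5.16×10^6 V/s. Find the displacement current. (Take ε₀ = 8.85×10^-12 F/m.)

The field between the plates is E = V/d, so dE/dt = (5.16×10^6)/(3.09×10^-3 m) = 1.670×10^9 V/(m·s).
I_d = ε₀ A (dE/dt) = (8.85×10^-12)(0.01916)(1.670×10^9) = 2.83×10^-4 A.

2.83×10^-4 A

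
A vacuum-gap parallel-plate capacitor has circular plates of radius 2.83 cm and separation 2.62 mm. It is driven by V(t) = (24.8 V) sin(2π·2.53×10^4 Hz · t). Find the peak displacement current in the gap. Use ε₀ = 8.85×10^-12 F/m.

The displacement current equals the conduction current C dV/dt, which peaks at C V₀ ω.
With C = ε₀A/d = (8.85×10^-12)(2.516×10^-3)/(2.62×10^-3) = 8.499×10^-12 F and ω = 2πf = 1.590×10^5 rad/s, I_d,max = (8.499×10^-12)(24.8)(1.590×10^5) = 3.35×10^-5 A.

3.35×10^-5 A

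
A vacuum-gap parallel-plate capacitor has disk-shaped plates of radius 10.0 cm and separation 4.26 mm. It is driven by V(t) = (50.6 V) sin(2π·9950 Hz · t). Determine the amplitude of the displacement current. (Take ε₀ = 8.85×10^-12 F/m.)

2.06×10^-4 A

C = ε₀A/d = (8.85×10^-12)(0.03142)/(4.26×10^-3) = 6.527×10^-11 F; ω = 2πf = 6.252×10^4 rad/s.
I_d = C dV/dt, so |I_d|_max = C V₀ ω = (6.527×10^-11)(50.6)(6.252×10^4) = 2.06×10^-4 A.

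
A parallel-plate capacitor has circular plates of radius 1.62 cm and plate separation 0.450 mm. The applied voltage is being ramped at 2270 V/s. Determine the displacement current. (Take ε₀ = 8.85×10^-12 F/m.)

The field between the plates is E = V/d, so dE/dt = (2270)/(4.50×10^-4 m) = 5.044×10^6 V/(m·s).
I_d = ε₀ A (dE/dt) = (8.85×10^-12)(8.245×10^-4)(5.044×10^6) = 3.68×10^-8 A.

3.68×10^-8 A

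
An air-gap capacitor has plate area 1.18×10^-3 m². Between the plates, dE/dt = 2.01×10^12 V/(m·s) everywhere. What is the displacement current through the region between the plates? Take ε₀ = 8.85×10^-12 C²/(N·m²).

0.0210 A

I_d = ε₀ A (dE/dt) = (8.85×10^-12)(1.18×10^-3 m²)(2.01×10^12) = 0.0210 A.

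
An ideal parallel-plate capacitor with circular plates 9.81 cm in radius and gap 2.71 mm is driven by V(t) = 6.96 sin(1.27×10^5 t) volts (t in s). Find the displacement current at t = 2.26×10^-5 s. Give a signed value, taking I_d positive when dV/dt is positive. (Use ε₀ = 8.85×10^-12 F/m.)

-8.41×10^-5 A

dV/dt = (6.96)(1.27×10^5)·cos(2.8702) = -8.516×10^5 V/s.
I_d = C dV/dt with C = ε₀A/d = (8.85×10^-12)(0.03023)/(2.71×10^-3) = 9.872×10^-11 F, so I_d = (9.872×10^-11)(-8.516×10^5) = -8.41×10^-5 A.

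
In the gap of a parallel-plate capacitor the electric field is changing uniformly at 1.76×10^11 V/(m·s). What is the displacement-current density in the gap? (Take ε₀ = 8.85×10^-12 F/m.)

The displacement-current density is ε₀ ∂E/∂t = (8.85×10^-12)(1.76×10^11) = 1.56 A/m².

1.56 A/m²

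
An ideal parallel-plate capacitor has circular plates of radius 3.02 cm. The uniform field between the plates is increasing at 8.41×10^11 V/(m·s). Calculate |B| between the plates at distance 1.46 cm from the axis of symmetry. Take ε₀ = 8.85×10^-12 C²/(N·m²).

6.83×10^-8 T

Through the whole plate area (πR² = 2.865×10^-3 m²), I_d = ε₀ πR² dE/dt = 0.02132 A.
∮B·dl = μ₀ I_d,enc with I_d,enc = I_d r²/R² = 4.983×10^-3 A; so B = μ₀ I_d,enc/(2πr) = 6.83×10^-8 T.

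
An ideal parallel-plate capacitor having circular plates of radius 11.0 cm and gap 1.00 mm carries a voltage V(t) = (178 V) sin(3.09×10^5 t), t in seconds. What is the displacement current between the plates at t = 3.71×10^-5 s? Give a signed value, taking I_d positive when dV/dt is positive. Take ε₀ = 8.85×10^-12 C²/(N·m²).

dE/dt = (V₀ω/d)·cos(ωt) with ωt = 11.4639 rad: (178)(3.09×10^5)(0.4514)/(1.00×10^-3) = 2.483×10^10 V/(m·s).
I_d = ε₀ A dE/dt = (8.85×10^-12)(0.03801)(2.483×10^10) = 8.35×10^-3 A.

8.35×10^-3 A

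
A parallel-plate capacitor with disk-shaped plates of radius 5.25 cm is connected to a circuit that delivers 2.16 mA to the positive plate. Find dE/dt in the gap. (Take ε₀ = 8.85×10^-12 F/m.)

2.82×10^10 V/(m·s)

By continuity, I_d in the gap equals the 2.16 mA flowing in the wire.
Since I_d = ε₀ A dE/dt, dE/dt = I_d/(ε₀A) = (2.16×10^-3)/((8.85×10^-12)(8.659×10^-3)) = 2.82×10^10 V/(m·s).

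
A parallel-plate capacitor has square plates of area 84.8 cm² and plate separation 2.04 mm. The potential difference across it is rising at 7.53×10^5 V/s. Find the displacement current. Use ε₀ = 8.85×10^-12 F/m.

2.77×10^-5 A

C = ε₀A/d = (8.85×10^-12)(8.48×10^-3)/(2.04×10^-3) = 3.679×10^-11 F.
I_d = C dV/dt = (3.679×10^-11)(7.53×10^5) = 2.77×10^-5 A.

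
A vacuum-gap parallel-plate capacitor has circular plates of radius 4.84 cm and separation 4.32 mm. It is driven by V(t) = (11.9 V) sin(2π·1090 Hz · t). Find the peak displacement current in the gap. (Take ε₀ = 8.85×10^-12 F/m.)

The displacement current equals the conduction current C dV/dt, which peaks at C V₀ ω.
With C = ε₀A/d = (8.85×10^-12)(7.359×10^-3)/(4.32×10^-3) = 1.508×10^-11 F and ω = 2πf = 6849 rad/s, I_d,max = (1.508×10^-11)(11.9)(6849) = 1.23×10^-6 A.

1.23×10^-6 A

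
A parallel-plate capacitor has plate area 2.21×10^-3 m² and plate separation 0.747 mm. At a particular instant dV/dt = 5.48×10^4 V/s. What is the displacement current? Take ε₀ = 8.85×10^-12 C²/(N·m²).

1.43×10^-6 A

E = V/d so dE/dt = (dV/dt)/d = 7.336×10^7 V/(m·s), and I_d = ε₀ A dE/dt = (8.85×10^-12)(2.21×10^-3)(7.336×10^7) = 1.43×10^-6 A.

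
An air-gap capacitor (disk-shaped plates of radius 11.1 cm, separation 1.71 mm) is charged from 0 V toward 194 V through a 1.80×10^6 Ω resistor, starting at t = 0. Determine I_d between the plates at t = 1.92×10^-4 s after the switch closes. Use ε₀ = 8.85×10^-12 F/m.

6.33×10^-5 A

C = ε₀A/d = (8.85×10^-12)(0.03871)/(1.71×10^-3) = 2.003×10^-10 F, so τ = RC = 3.605×10^-4 s.
The conduction current is I(t) = (V₀/R) e^(−t/τ), and the displacement current between the plates equals it.
t/τ = 0.5326; I_d = (194/1.80×10^6) · e^(−0.5326) = (1.078×10^-4)(0.5871) = 6.33×10^-5 A.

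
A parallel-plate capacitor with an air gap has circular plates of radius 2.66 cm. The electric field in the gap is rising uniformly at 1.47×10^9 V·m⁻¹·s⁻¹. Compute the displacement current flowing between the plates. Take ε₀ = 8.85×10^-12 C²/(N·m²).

2.89×10^-5 A

I_d = ε₀ A (dE/dt) = (8.85×10^-12)(2.223×10^-3 m²)(1.47×10^9) = 2.89×10^-5 A.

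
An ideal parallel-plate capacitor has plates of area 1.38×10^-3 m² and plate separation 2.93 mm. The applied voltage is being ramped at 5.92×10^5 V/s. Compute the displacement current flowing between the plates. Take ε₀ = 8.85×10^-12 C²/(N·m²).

C = ε₀A/d = (8.85×10^-12)(1.38×10^-3)/(2.93×10^-3) = 4.168×10^-12 F.
I_d = C dV/dt = (4.168×10^-12)(5.92×10^5) = 2.47×10^-6 A.

2.47×10^-6 A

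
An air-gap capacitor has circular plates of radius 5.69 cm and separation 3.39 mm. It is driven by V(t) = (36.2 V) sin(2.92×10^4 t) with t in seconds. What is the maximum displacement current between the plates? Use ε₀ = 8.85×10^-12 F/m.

C = ε₀A/d = (8.85×10^-12)(0.01017)/(3.39×10^-3) = 2.655×10^-11 F; ω = 2.92×10^4 rad/s.
I_d = C dV/dt, so |I_d|_max = C V₀ ω = (2.655×10^-11)(36.2)(2.92×10^4) = 2.81×10^-5 A.

2.81×10^-5 A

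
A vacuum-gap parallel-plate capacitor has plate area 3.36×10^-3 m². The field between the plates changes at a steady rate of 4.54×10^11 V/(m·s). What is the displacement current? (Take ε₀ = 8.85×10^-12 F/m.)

0.0135 A

With a uniform field, Φ_E = EA, so I_d = ε₀ A dE/dt = 0.0135 A.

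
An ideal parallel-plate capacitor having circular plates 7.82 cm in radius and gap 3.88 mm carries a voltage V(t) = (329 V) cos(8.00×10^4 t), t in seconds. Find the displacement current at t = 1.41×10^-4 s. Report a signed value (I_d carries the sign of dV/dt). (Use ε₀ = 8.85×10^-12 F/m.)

1.11×10^-3 A

dV/dt = (329)(8.00×10^4)·−sin(11.28) = 2.526×10^7 V/s.
I_d = C dV/dt with C = ε₀A/d = (8.85×10^-12)(0.01921)/(3.88×10^-3) = 4.382×10^-11 F, so I_d = (4.382×10^-11)(2.526×10^7) = 1.11×10^-3 A.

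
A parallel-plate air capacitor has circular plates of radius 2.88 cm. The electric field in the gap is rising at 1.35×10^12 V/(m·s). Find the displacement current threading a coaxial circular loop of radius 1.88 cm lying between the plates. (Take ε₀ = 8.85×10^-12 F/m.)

I_d = ε₀ dΦ_E/dt = ε₀ πR² (dE/dt) = (8.85×10^-12)(2.606×10^-3)(1.35×10^12) = 0.03114 A through the full plate area.
The field is uniform, so I_d,enc = I_d (r/R)² = (0.03114)(1.88/2.88)² = 0.0133 A.

0.0133 A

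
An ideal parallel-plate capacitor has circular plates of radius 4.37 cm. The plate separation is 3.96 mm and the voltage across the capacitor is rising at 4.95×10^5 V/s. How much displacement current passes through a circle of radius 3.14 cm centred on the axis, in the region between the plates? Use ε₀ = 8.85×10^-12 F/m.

3.43×10^-6 A

I_d = C dV/dt with C = ε₀πR²/d = 1.341×10^-11 F, so I_d = (1.341×10^-11)(4.95×10^5) = 6.638×10^-6 A.
The field is uniform, so I_d,enc = I_d (r/R)² = (6.638×10^-6)(3.14/4.37)² = 3.43×10^-6 A.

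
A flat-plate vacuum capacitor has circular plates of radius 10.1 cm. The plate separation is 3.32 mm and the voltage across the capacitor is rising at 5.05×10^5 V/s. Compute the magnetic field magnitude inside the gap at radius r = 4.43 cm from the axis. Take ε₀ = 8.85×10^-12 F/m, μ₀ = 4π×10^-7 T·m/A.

I_d = C dV/dt with C = ε₀πR²/d = 8.543×10^-11 F, so I_d = (8.543×10^-11)(5.05×10^5) = 4.314×10^-5 A.
An Ampèrian loop of radius r encloses a fraction (r/R)² of I_d. Then B·2πr = μ₀ I_d (r/R)², giving B = μ₀ I_d r/(2πR²) = 3.75×10^-11 T.

3.75×10^-11 T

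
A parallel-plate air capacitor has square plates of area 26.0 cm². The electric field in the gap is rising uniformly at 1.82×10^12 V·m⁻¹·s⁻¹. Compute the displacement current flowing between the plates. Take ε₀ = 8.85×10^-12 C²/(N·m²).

The displacement current is ε₀ times dΦ_E/dt = ε₀ A dE/dt = (8.85×10^-12)(2.60×10^-3)(1.82×10^12) = 0.0419 A.

0.0419 A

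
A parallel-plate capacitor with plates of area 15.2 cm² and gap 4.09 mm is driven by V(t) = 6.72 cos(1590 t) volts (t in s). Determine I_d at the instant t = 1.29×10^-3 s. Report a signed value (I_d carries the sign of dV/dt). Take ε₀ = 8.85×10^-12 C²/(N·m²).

dV/dt = (6.72)(1590)·−sin(2.0511) = -9476 V/s.
I_d = C dV/dt with C = ε₀A/d = (8.85×10^-12)(1.52×10^-3)/(4.09×10^-3) = 3.289×10^-12 F, so I_d = (3.289×10^-12)(-9476) = -3.12×10^-8 A.

-3.12×10^-8 A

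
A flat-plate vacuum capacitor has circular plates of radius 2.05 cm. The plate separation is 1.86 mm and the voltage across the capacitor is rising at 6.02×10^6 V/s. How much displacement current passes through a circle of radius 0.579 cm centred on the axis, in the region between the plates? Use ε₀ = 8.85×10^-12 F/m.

3.02×10^-6 A

I_d = C dV/dt with C = ε₀πR²/d = 6.281×10^-12 F, so I_d = (6.281×10^-12)(6.02×10^6) = 3.781×10^-5 A.
Through an area πr² the displacement current is I_d·(πr²/πR²) = I_d (r/R)² = 3.02×10^-6 A.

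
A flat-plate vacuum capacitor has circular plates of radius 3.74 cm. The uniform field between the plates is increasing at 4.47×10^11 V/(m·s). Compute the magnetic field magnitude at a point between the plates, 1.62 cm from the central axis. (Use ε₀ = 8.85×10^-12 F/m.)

Through the whole plate area (πR² = 4.394×10^-3 m²), I_d = ε₀ πR² dE/dt = 0.01738 A.
∮B·dl = μ₀ I_d,enc with I_d,enc = I_d r²/R² = 3.261×10^-3 A; so B = μ₀ I_d,enc/(2πr) = 4.03×10^-8 T.

4.03×10^-8 T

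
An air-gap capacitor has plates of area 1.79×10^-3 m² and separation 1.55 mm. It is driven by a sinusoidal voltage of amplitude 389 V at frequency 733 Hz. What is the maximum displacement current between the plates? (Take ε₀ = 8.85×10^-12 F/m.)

The displacement current equals the conduction current C dV/dt, which peaks at C V₀ ω.
With C = ε₀A/d = (8.85×10^-12)(1.79×10^-3)/(1.55×10^-3) = 1.022×10^-11 F and ω = 2πf = 4606 rad/s, I_d,max = (1.022×10^-11)(389)(4606) = 1.83×10^-5 A.

1.83×10^-5 A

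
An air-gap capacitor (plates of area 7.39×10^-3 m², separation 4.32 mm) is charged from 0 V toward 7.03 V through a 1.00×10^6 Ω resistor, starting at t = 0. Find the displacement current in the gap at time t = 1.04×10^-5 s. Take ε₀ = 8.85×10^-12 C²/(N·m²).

3.54×10^-6 A

C = ε₀A/d = (8.85×10^-12)(7.39×10^-3)/(4.32×10^-3) = 1.514×10^-11 F, so τ = RC = 1.514×10^-5 s.
The conduction current is I(t) = (V₀/R) e^(−t/τ), and the displacement current between the plates equals it.
t/τ = 0.6869; I_d = (7.03/1.00×10^6) · e^(−0.6869) = (7.030×10^-6)(0.5031) = 3.54×10^-6 A.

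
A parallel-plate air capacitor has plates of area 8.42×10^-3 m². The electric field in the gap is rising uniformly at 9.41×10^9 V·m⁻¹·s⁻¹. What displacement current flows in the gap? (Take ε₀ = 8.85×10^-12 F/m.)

7.01×10^-4 A

I_d = ε₀ A (dE/dt) = (8.85×10^-12)(8.42×10^-3 m²)(9.41×10^9) = 7.01×10^-4 A.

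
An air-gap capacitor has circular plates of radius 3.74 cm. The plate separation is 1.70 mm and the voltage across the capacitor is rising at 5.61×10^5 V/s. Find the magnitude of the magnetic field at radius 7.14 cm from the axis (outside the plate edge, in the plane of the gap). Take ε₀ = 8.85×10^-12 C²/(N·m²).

3.59×10^-11 T

I_d = C dV/dt with C = ε₀πR²/d = 2.287×10^-11 F, so I_d = (2.287×10^-11)(5.61×10^5) = 1.283×10^-5 A.
With r > R the enclosed displacement current is the full I_d; B = μ₀ I_d / (2πr) = 3.59×10^-11 T.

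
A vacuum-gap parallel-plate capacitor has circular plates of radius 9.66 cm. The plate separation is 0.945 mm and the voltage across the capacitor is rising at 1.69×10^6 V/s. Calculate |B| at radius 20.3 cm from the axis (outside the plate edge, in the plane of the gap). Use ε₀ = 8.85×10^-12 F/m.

dE/dt = (dV/dt)/d = 1.788×10^9 V/(m·s); I_d = ε₀(πR²)(dE/dt) = (8.85×10^-12)(0.02932)(1.788×10^9) = 4.640×10^-4 A.
Outside the plates the loop encloses all of I_d, so B·2πr = μ₀ I_d and B = 4.57×10^-10 T.

4.57×10^-10 T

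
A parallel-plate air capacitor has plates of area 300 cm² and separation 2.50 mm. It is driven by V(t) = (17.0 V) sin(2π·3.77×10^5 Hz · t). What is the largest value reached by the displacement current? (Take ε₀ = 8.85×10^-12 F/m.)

4.28×10^-3 A

The displacement current equals the conduction current C dV/dt, which peaks at C V₀ ω.
With C = ε₀A/d = (8.85×10^-12)(0.0300)/(2.50×10^-3) = 1.062×10^-10 F and ω = 2πf = 2.369×10^6 rad/s, I_d,max = (1.062×10^-10)(17.0)(2.369×10^6) = 4.28×10^-3 A.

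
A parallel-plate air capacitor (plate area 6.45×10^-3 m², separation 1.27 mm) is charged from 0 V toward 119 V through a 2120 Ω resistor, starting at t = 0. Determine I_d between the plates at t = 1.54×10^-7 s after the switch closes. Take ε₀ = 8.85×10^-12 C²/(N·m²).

With C = ε₀A/d = (8.85×10^-12)(6.45×10^-3)/(1.27×10^-3) = 4.495×10^-11 F, the time constant is τ = RC = 9.529×10^-8 s, so t/τ = 1.616 and e^(−t/τ) = 0.1987.
I_d = I_cond = (V₀/R) e^(−t/τ) = (0.05613)(0.1987) = 0.0112 A.

0.0112 A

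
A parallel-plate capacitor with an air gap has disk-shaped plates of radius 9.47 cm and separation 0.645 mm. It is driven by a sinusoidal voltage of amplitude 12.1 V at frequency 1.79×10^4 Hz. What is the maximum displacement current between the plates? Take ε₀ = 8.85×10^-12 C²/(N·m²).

C = ε₀A/d = (8.85×10^-12)(0.02817)/(6.45×10^-4) = 3.865×10^-10 F; ω = 2πf = 1.125×10^5 rad/s.
I_d = C dV/dt, so |I_d|_max = C V₀ ω = (3.865×10^-10)(12.1)(1.125×10^5) = 5.26×10^-4 A.

5.26×10^-4 A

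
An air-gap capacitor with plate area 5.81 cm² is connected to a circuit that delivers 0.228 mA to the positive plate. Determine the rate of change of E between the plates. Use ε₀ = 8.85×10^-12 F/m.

4.43×10^10 V/(m·s)

The displacement current between the plates equals the conduction current, I_d = 0.228 mA.
Inverting I_d = ε₀ A dE/dt gives dE/dt = 2.28×10^-4 / (8.85×10^-12 · 5.81×10^-4) = 4.43×10^10 V/(m·s).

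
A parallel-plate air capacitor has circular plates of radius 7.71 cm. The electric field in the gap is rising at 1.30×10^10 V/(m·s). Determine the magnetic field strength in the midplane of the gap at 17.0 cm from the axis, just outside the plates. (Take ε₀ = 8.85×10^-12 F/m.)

2.53×10^-9 T

I_d = ε₀ dΦ_E/dt = ε₀ πR² (dE/dt) = (8.85×10^-12)(0.01867)(1.30×10^10) = 2.148×10^-3 A through the full plate area.
With r > R the enclosed displacement current is the full I_d; B = μ₀ I_d / (2πr) = 2.53×10^-9 T.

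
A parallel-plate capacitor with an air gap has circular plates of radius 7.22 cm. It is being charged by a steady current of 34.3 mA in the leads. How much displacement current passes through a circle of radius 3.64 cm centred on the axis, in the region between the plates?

8.72×10^-3 A

Between the plates the displacement current equals the wire current: I_d = 34.3 mA = 0.0343 A.
Through an area πr² the displacement current is I_d·(πr²/πR²) = I_d (r/R)² = 8.72×10^-3 A.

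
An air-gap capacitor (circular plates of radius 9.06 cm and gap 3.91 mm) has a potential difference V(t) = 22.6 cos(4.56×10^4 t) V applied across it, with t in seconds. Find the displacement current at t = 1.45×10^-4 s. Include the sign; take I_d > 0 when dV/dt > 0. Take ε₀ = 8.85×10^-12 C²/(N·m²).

dV/dt = (22.6)(4.56×10^4)·−sin(6.612) = -3.328×10^5 V/s.
I_d = C dV/dt with C = ε₀A/d = (8.85×10^-12)(0.02579)/(3.91×10^-3) = 5.837×10^-11 F, so I_d = (5.837×10^-11)(-3.328×10^5) = -1.94×10^-5 A.

-1.94×10^-5 A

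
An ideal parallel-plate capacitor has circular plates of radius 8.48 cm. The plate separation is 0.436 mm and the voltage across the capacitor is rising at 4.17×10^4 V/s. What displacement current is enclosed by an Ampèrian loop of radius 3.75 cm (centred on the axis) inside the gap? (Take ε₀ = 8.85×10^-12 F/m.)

3.74×10^-6 A

dE/dt = (dV/dt)/d = 9.564×10^7 V/(m·s); I_d = ε₀(πR²)(dE/dt) = (8.85×10^-12)(0.02259)(9.564×10^7) = 1.912×10^-5 A.
Through an area πr² the displacement current is I_d·(πr²/πR²) = I_d (r/R)² = 3.74×10^-6 A.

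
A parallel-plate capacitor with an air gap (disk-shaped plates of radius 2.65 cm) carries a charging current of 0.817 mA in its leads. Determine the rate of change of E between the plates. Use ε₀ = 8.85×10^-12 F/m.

4.18×10^10 V/(m·s)

Charge continuity gives I_d = I = 8.17×10^-4 A between the plates.
Then dE/dt = I_d/(ε₀A) = 4.18×10^10 V/(m·s).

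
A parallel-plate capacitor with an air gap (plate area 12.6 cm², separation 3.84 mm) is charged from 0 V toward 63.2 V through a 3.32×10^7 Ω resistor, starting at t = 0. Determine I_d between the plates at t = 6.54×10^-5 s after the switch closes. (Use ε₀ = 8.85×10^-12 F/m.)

9.66×10^-7 A

C = ε₀A/d = (8.85×10^-12)(1.26×10^-3)/(3.84×10^-3) = 2.904×10^-12 F, so τ = RC = 9.641×10^-5 s.
The conduction current is I(t) = (V₀/R) e^(−t/τ), and the displacement current between the plates equals it.
t/τ = 0.6784; I_d = (63.2/3.32×10^7) · e^(−0.6784) = (1.904×10^-6)(0.5074) = 9.66×10^-7 A.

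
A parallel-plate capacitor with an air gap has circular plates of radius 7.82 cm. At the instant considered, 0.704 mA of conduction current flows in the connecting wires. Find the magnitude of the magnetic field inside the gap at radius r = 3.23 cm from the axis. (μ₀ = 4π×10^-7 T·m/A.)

Between the plates the displacement current equals the wire current: I_d = 0.704 mA = 7.04×10^-4 A.
∮B·dl = μ₀ I_d,enc with I_d,enc = I_d r²/R² = 1.201×10^-4 A; so B = μ₀ I_d,enc/(2πr) = 7.44×10^-10 T.

7.44×10^-10 T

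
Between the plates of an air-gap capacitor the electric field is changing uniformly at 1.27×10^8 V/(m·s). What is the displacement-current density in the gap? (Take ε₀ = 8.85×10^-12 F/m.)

1.12×10^-3 A/m²

The displacement-current density is ε₀ ∂E/∂t = (8.85×10^-12)(1.27×10^8) = 1.12×10^-3 A/m².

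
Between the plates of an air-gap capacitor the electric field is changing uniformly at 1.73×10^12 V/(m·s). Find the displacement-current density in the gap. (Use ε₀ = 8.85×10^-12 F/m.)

The displacement-current density is ε₀ ∂E/∂t = (8.85×10^-12)(1.73×10^12) = 15.3 A/m².

15.3 A/m²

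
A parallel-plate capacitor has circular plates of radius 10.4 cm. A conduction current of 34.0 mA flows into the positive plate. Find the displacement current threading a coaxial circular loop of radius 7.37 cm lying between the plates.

By continuity the displacement current in the gap matches the conduction current: I_d = 0.0340 A.
Through an area πr² the displacement current is I_d·(πr²/πR²) = I_d (r/R)² = 0.0171 A.

0.0171 A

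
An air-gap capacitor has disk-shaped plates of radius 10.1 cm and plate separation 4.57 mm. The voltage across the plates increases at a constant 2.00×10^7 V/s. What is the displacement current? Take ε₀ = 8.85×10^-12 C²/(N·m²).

1.24×10^-3 A

E = V/d so dE/dt = (dV/dt)/d = 4.376×10^9 V/(m·s), and I_d = ε₀ A dE/dt = (8.85×10^-12)(0.03205)(4.376×10^9) = 1.24×10^-3 A.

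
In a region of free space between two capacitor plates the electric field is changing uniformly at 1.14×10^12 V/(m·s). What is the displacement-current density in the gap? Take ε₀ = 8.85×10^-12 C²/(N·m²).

10.1 A/m²

The displacement-current density is ε₀ ∂E/∂t = (8.85×10^-12)(1.14×10^12) = 10.1 A/m².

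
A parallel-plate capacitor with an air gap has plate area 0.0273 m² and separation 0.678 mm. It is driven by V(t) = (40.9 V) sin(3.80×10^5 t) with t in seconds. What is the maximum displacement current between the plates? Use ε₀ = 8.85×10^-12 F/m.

5.54×10^-3 A

C = ε₀A/d = (8.85×10^-12)(0.0273)/(6.78×10^-4) = 3.563×10^-10 F; ω = 3.80×10^5 rad/s.
I_d = C dV/dt, so |I_d|_max = C V₀ ω = (3.563×10^-10)(40.9)(3.80×10^5) = 5.54×10^-3 A.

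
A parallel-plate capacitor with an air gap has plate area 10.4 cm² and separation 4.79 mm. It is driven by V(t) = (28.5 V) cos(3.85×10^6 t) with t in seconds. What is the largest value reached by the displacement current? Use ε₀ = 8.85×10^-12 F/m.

(dE/dt)_max = V₀ω/d = 2.291×10^10 V/(m·s); ω = 3.85×10^6 rad/s.
I_d,max = ε₀ A (dE/dt)_max = (8.85×10^-12)(1.04×10^-3)(2.291×10^10) = 2.11×10^-4 A.

2.11×10^-4 A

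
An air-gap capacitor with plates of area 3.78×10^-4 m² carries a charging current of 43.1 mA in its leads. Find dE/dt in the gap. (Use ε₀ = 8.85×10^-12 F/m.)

By continuity, I_d in the gap equals the 43.1 mA flowing in the wire.
Then dE/dt = I_d/(ε₀A) = 1.29×10^13 V/(m·s).

1.29×10^13 V/(m·s)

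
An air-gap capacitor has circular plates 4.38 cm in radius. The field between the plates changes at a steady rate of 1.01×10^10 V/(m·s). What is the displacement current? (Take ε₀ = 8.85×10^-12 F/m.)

The displacement current is ε₀ times dΦ_E/dt = ε₀ A dE/dt = (8.85×10^-12)(6.027×10^-3)(1.01×10^10) = 5.39×10^-4 A.

5.39×10^-4 A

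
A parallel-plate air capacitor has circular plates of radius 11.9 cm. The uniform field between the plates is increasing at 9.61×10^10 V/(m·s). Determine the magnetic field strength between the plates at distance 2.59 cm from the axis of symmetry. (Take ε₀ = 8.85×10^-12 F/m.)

I_d = ε₀ dΦ_E/dt = ε₀ πR² (dE/dt) = (8.85×10^-12)(0.04449)(9.61×10^10) = 0.03784 A through the full plate area.
An Ampèrian loop of radius r encloses a fraction (r/R)² of I_d. Then B·2πr = μ₀ I_d (r/R)², giving B = μ₀ I_d r/(2πR²) = 1.38×10^-8 T.

1.38×10^-8 T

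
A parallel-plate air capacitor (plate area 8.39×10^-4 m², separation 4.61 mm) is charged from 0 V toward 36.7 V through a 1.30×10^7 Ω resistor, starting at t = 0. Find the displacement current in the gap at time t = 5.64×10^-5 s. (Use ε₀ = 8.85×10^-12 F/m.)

1.91×10^-7 A

With C = ε₀A/d = (8.85×10^-12)(8.39×10^-4)/(4.61×10^-3) = 1.611×10^-12 F, the time constant is τ = RC = 2.094×10^-5 s, so t/τ = 2.693 and e^(−t/τ) = 0.06768.
I_d = I_cond = (V₀/R) e^(−t/τ) = (2.823×10^-6)(0.06768) = 1.91×10^-7 A.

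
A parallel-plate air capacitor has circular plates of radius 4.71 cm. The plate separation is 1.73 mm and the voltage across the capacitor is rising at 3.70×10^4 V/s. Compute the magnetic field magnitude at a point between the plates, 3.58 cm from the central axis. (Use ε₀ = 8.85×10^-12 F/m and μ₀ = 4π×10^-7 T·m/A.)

4.26×10^-12 T

With E = V/d, dE/dt = 2.139×10^7 V/(m·s) and πR² = 6.969×10^-3 m², giving I_d = ε₀ πR² dE/dt = 1.319×10^-6 A.
An Ampèrian loop of radius r encloses a fraction (r/R)² of I_d. Then B·2πr = μ₀ I_d (r/R)², giving B = μ₀ I_d r/(2πR²) = 4.26×10^-12 T.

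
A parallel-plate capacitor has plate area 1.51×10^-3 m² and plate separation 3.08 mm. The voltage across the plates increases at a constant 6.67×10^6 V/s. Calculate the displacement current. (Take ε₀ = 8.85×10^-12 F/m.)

The field between the plates is E = V/d, so dE/dt = (6.67×10^6)/(3.08×10^-3 m) = 2.166×10^9 V/(m·s).
I_d = ε₀ A (dE/dt) = (8.85×10^-12)(1.51×10^-3)(2.166×10^9) = 2.89×10^-5 A.

2.89×10^-5 A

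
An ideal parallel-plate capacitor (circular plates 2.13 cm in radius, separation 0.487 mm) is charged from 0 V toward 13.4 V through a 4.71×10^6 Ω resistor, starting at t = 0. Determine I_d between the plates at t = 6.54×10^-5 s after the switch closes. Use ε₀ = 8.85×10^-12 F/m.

C = ε₀A/d = (8.85×10^-12)(1.425×10^-3)/(4.87×10^-4) = 2.590×10^-11 F and τ = RC = 1.220×10^-4 s. I_d in the gap equals the RC charging current.
I_d(t) = (V₀/R) e^(−t/τ) = 2.845×10^-6 · e^(−0.5361) = 1.66×10^-6 A.

1.66×10^-6 A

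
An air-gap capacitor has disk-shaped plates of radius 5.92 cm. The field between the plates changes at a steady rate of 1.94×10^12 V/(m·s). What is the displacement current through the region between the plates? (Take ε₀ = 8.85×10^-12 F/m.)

0.189 A

I_d = ε₀ A (dE/dt) = (8.85×10^-12)(0.01101 m²)(1.94×10^12) = 0.189 A.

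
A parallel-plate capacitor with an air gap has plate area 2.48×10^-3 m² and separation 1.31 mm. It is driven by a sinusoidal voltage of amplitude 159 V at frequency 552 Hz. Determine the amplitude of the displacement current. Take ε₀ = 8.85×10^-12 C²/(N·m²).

C = ε₀A/d = (8.85×10^-12)(2.48×10^-3)/(1.31×10^-3) = 1.675×10^-11 F; ω = 2πf = 3468 rad/s.
I_d = C dV/dt, so |I_d|_max = C V₀ ω = (1.675×10^-11)(159)(3468) = 9.24×10^-6 A.

9.24×10^-6 A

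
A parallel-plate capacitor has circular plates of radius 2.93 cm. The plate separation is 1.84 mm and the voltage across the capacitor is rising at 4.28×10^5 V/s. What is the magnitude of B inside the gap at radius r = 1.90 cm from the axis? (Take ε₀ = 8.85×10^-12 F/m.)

dE/dt = (dV/dt)/d = 2.326×10^8 V/(m·s); I_d = ε₀(πR²)(dE/dt) = (8.85×10^-12)(2.697×10^-3)(2.326×10^8) = 5.552×10^-6 A.
For r < R the Ampère–Maxwell law gives B(2πr) = μ₀ I_d (r²/R²), so B = μ₀ I_d r/(2πR²) = (4π×10^-7)(5.552×10^-6)(0.0190)/(2π·0.0293²) = 2.46×10^-11 T.

2.46×10^-11 T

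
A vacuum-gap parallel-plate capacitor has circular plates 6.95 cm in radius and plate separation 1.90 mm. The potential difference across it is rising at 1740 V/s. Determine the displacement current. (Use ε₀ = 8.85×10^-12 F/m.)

1.23×10^-7 A

The field between the plates is E = V/d, so dE/dt = (1740)/(1.90×10^-3 m) = 9.158×10^5 V/(m·s).
I_d = ε₀ A (dE/dt) = (8.85×10^-12)(0.01517)(9.158×10^5) = 1.23×10^-7 A.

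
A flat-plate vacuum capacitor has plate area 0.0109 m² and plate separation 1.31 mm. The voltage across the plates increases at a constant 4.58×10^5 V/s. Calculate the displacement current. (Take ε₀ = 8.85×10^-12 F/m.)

The field between the plates is E = V/d, so dE/dt = (4.58×10^5)/(1.31×10^-3 m) = 3.496×10^8 V/(m·s).
I_d = ε₀ A (dE/dt) = (8.85×10^-12)(0.0109)(3.496×10^8) = 3.37×10^-5 A.

3.37×10^-5 A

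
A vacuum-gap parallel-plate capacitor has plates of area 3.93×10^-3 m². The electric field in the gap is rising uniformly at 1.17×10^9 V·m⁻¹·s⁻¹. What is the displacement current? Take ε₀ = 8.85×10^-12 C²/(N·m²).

I_d = ε₀ A (dE/dt) = (8.85×10^-12)(3.93×10^-3 m²)(1.17×10^9) = 4.07×10^-5 A.

4.07×10^-5 A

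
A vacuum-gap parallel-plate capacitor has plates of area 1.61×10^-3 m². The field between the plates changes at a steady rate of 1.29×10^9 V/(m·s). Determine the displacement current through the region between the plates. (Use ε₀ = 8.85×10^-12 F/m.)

The displacement current is ε₀ times dΦ_E/dt = ε₀ A dE/dt = (8.85×10^-12)(1.61×10^-3)(1.29×10^9) = 1.84×10^-5 A.

1.84×10^-5 A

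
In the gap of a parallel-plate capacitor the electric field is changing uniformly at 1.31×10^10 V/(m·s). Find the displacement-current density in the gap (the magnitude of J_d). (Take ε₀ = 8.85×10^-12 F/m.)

J_d = ε₀ ∂E/∂t, so J_d = 0.116 A/m².

0.116 A/m²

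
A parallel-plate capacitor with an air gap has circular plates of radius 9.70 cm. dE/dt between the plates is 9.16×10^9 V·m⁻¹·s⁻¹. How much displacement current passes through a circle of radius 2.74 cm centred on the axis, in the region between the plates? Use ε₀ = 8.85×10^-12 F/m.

1.91×10^-4 A

I_d = ε₀ dΦ_E/dt = ε₀ πR² (dE/dt) = (8.85×10^-12)(0.02956)(9.16×10^9) = 2.396×10^-3 A through the full plate area.
Since J_d is uniform, the enclosed fraction is (r/R)² = 0.07979, giving I_d,enc = 1.91×10^-4 A.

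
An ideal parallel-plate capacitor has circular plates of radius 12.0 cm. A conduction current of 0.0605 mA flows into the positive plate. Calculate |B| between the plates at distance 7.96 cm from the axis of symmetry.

6.69×10^-11 T

By continuity the displacement current in the gap matches the conduction current: I_d = 6.05×10^-5 A.
An Ampèrian loop of radius r encloses a fraction (r/R)² of I_d. Then B·2πr = μ₀ I_d (r/R)², giving B = μ₀ I_d r/(2πR²) = 6.69×10^-11 T.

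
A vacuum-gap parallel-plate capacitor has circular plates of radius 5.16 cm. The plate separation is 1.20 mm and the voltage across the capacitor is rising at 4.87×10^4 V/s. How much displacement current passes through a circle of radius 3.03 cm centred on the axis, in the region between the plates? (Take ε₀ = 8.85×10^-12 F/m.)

I_d = C dV/dt with C = ε₀πR²/d = 6.169×10^-11 F, so I_d = (6.169×10^-11)(4.87×10^4) = 3.004×10^-6 A.
The field is uniform, so I_d,enc = I_d (r/R)² = (3.004×10^-6)(3.03/5.16)² = 1.04×10^-6 A.

1.04×10^-6 A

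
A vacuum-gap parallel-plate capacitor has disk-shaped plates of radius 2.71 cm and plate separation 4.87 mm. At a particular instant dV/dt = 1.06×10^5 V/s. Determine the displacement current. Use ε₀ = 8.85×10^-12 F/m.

The field between the plates is E = V/d, so dE/dt = (1.06×10^5)/(4.87×10^-3 m) = 2.177×10^7 V/(m·s).
I_d = ε₀ A (dE/dt) = (8.85×10^-12)(2.307×10^-3)(2.177×10^7) = 4.44×10^-7 A.

4.44×10^-7 A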